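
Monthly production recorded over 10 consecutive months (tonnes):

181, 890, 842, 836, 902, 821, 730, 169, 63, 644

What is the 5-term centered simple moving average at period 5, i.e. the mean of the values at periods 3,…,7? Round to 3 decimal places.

Sum of periods 3–7: 842 + 836 + 902 + 821 + 730 = 4131
Divide by 5: 4131 / 5 = 826.200

826.200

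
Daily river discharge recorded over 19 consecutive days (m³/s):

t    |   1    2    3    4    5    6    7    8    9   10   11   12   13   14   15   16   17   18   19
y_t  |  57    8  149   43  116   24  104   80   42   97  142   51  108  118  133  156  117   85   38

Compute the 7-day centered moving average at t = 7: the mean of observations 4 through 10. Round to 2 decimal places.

72.29

Sum of periods 4–10: 43 + 116 + 24 + 104 + 80 + 42 + 97 = 506
Divide by 7: 506 / 7 = 72.29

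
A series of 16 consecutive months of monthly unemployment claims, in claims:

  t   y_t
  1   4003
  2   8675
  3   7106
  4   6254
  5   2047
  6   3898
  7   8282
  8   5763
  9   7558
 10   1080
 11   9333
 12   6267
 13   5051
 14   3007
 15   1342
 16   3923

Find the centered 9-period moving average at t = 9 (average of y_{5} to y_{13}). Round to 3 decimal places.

Sum of periods 5–13: 2047 + 3898 + 8282 + 5763 + 7558 + 1080 + 9333 + 6267 + 5051 = 49279
Divide by 9: 49279 / 9 = 5475.444

5475.444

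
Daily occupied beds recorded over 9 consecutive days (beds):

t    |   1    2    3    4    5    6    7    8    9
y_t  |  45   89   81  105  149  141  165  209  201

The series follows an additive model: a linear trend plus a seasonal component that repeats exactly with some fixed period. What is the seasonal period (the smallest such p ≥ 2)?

3

First differences y_{t+1} − y_t: 44, -8, 24, 44, -8, 24, 44, -8, …
The difference pattern repeats every 3 terms and not for any smaller step, so p = 3.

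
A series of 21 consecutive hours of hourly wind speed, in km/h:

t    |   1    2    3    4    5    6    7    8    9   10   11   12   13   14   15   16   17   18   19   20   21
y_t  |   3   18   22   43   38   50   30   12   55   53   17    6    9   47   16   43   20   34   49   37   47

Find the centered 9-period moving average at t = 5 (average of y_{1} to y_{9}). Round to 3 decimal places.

Sum of periods 1–9: 3 + 18 + 22 + 43 + 38 + 50 + 30 + 12 + 55 = 271
Divide by 9: 271 / 9 = 30.111

30.111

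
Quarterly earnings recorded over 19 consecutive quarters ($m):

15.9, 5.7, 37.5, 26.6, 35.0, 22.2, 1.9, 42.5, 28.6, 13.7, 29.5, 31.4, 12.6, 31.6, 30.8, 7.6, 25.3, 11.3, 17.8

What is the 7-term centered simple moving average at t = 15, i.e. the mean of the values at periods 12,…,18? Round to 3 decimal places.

21.514

Sum of periods 12–18: 31.4 + 12.6 + 31.6 + 30.8 + 7.6 + 25.3 + 11.3 = 150.6
Divide by 7: 150.6 / 7 = 21.514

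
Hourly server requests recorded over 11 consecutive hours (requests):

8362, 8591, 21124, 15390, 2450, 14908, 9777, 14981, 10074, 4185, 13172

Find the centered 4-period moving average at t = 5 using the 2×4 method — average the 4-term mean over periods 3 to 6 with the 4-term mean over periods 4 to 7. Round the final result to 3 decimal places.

12049.625

Sum over 3–6: 21124 + 15390 + 2450 + 14908 = 53872
Sum over 4–7: 15390 + 2450 + 14908 + 9777 = 42525
CMA at t=5 = (53872 + 42525) / (2·4) = 96397 / 8 = 12049.625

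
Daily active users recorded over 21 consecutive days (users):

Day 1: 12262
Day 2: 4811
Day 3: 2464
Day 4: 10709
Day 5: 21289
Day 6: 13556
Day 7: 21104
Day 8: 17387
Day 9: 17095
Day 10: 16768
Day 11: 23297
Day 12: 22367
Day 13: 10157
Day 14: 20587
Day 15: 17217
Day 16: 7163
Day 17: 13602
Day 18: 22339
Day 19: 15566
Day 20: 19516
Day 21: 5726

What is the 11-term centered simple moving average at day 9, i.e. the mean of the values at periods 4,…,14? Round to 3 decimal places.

17665.091

Sum of periods 4–14: 10709 + 21289 + 13556 + 21104 + 17387 + 17095 + 16768 + 23297 + 22367 + 10157 + 20587 = 194316
Divide by 11: 194316 / 11 = 17665.091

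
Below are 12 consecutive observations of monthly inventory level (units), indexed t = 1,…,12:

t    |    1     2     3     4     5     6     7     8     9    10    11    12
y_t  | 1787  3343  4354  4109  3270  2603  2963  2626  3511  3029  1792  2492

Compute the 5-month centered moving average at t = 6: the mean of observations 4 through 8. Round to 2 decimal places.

3114.20

Sum of periods 4–8: 4109 + 3270 + 2603 + 2963 + 2626 = 15571
Divide by 5: 15571 / 5 = 3114.20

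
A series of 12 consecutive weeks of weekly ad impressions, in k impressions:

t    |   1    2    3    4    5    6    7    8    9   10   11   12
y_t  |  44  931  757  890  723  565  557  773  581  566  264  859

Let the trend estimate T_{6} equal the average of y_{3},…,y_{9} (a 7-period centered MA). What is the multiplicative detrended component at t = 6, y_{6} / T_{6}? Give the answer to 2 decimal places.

0.82

Trend T_6 = (757 + 890 + 723 + 565 + 557 + 773 + 581) / 7 = 4846/7 = 692.2857
Ratio to trend: 565 / 692.2857 = 0.82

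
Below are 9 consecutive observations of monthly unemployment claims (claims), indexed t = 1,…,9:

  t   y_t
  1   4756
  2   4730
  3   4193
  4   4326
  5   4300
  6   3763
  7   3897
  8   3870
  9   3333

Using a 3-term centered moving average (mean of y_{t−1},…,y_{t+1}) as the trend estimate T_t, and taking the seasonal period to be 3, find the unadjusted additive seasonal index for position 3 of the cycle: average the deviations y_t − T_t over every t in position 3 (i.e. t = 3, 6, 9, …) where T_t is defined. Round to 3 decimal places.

-223.500

Season position 3 occurs at t = 3, 6 (where T_t is defined).
t=3: T_3 = 4416.33333; y_3 − T_3 = 4193 − 4416.33333 = -223.33333
t=6: T_6 = 3986.66667; y_6 − T_6 = 3763 − 3986.66667 = -223.66667
Mean deviation: (-223.33333 + -223.66667) / 2 = -223.500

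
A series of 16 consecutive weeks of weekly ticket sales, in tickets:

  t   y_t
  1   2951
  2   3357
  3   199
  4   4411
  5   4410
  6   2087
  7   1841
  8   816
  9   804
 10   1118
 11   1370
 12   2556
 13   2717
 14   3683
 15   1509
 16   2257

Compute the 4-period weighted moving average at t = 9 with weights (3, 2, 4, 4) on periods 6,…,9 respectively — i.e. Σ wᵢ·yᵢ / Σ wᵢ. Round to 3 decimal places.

1263.308

Weighted sum: 3·2087 + 2·1841 + 4·816 + 4·804 = 6261 + 3682 + 3264 + 3216 = 16423
Weight total: 3 + 2 + 4 + 4 = 13
WMA = 16423 / 13 = 1263.308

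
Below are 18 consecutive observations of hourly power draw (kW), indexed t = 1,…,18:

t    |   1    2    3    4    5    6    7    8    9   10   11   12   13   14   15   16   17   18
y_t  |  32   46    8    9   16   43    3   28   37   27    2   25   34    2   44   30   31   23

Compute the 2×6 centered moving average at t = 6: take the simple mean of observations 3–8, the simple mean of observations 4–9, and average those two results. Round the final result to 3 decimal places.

Sum over 3–8: 8 + 9 + 16 + 43 + 3 + 28 = 107
Sum over 4–9: 9 + 16 + 43 + 3 + 28 + 37 = 136
CMA at t=6 = (107 + 136) / (2·6) = 243 / 12 = 20.250

20.250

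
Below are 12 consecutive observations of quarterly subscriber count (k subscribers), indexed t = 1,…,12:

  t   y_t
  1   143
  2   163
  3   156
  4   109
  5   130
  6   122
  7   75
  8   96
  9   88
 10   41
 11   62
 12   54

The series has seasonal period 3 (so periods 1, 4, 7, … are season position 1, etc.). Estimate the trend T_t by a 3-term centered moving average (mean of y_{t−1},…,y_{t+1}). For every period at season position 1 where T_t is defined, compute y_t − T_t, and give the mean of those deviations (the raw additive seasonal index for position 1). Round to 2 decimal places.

Season position 1 occurs at t = 4, 7, 10 (where T_t is defined).
t=4: T_4 = 131.6667; y_4 − T_4 = 109 − 131.6667 = -22.6667
t=7: T_7 = 97.6667; y_7 − T_7 = 75 − 97.6667 = -22.6667
t=10: T_10 = 63.6667; y_10 − T_10 = 41 − 63.6667 = -22.6667
Mean deviation: (-22.6667 + -22.6667 + -22.6667) / 3 = -22.67

-22.67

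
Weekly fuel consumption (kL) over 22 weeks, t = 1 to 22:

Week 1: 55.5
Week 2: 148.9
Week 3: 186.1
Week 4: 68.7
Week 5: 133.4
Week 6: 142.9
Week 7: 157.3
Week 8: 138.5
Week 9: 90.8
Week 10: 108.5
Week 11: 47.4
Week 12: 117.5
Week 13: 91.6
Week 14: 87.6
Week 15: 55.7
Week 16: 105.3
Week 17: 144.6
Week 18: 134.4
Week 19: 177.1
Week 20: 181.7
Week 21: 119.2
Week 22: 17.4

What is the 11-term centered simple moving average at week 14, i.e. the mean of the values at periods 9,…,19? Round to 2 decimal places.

Sum of periods 9–19: 90.8 + 108.5 + 47.4 + 117.5 + 91.6 + 87.6 + 55.7 + 105.3 + 144.6 + 134.4 + 177.1 = 1160.5
Divide by 11: 1160.5 / 11 = 105.50

105.50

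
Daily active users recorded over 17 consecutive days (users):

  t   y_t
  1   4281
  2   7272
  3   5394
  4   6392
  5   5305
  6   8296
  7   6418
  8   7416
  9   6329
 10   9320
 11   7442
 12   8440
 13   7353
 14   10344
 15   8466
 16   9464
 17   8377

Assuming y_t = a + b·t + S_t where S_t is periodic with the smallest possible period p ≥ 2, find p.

4

First differences y_{t+1} − y_t: 2991, -1878, 998, -1087, 2991, -1878, 998, -1087, 2991, -1878, …
The difference pattern repeats every 4 terms and not for any smaller step, so p = 4.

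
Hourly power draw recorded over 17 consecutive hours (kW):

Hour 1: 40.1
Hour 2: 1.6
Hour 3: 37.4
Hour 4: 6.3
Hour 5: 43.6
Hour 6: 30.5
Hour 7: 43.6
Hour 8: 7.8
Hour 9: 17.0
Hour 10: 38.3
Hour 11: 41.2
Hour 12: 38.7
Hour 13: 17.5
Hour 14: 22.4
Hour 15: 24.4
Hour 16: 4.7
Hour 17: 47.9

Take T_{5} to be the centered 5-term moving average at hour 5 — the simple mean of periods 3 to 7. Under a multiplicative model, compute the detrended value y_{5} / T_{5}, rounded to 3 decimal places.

1.351

Trend T_5 = (37.4 + 6.3 + 43.6 + 30.5 + 43.6) / 5 = 161.4/5 = 32.28000
Ratio to trend: 43.6 / 32.28000 = 1.351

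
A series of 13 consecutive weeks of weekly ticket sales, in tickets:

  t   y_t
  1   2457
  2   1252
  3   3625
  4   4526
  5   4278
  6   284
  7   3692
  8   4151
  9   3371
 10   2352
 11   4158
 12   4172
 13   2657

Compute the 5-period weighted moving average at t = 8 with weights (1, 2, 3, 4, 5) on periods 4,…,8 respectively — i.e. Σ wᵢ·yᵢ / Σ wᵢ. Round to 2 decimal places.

3297.13

Weighted sum: 1·4526 + 2·4278 + 3·284 + 4·3692 + 5·4151 = 4526 + 8556 + 852 + 14768 + 20755 = 49457
Weight total: 1 + 2 + 3 + 4 + 5 = 15
WMA = 49457 / 15 = 3297.13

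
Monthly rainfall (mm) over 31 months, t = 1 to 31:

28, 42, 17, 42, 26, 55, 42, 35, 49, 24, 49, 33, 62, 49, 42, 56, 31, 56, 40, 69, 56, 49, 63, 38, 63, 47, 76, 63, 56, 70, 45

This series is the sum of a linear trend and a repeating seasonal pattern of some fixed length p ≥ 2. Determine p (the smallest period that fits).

First differences y_{t+1} − y_t: 14, -25, 25, -16, 29, -13, -7, 14, -25, 25, -16, 29, -13, -7, 14, -25, …
The difference pattern repeats every 7 terms and not for any smaller step, so p = 7.

7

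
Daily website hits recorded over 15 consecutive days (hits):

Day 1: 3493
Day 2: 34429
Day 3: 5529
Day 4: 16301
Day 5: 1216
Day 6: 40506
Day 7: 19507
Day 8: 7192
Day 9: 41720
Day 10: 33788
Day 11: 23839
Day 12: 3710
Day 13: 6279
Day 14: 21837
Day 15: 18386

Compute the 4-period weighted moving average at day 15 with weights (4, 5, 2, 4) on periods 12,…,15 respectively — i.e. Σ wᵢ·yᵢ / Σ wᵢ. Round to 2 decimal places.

10896.87

Weighted sum: 4·3710 + 5·6279 + 2·21837 + 4·18386 = 14840 + 31395 + 43674 + 73544 = 163453
Weight total: 4 + 5 + 2 + 4 = 15
WMA = 163453 / 15 = 10896.87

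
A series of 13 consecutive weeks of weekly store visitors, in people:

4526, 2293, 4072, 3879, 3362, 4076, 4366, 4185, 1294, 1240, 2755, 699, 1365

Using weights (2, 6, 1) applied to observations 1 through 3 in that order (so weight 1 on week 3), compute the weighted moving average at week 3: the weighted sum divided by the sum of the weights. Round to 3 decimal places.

2986.889

Weighted sum: 2·4526 + 6·2293 + 1·4072 = 9052 + 13758 + 4072 = 26882
Weight total: 2 + 6 + 1 = 9
WMA = 26882 / 9 = 2986.889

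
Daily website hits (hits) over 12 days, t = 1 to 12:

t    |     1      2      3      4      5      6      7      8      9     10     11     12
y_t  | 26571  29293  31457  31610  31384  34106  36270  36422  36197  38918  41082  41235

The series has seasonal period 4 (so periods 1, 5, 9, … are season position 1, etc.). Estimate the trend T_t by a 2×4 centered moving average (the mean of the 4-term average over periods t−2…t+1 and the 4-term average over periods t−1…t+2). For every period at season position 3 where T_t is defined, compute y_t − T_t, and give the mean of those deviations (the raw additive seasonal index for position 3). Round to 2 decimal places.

1122.75

Season position 3 occurs at t = 3, 7 (where T_t is defined).
t=3: T_3 = 30334.3750; y_3 − T_3 = 31457 − 30334.3750 = 1122.6250
t=7: T_7 = 35147.1250; y_7 − T_7 = 36270 − 35147.1250 = 1122.8750
Mean deviation: (1122.6250 + 1122.8750) / 2 = 1122.75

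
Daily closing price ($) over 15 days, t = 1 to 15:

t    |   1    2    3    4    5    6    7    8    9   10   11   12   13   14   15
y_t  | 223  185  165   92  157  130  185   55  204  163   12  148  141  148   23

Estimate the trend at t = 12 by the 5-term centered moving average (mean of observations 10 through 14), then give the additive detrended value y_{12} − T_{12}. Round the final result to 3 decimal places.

25.600

Trend T_12 = (163 + 12 + 148 + 141 + 148) / 5 = 612/5 = 122.40000
Detrended value: 148 − 122.40000 = 25.600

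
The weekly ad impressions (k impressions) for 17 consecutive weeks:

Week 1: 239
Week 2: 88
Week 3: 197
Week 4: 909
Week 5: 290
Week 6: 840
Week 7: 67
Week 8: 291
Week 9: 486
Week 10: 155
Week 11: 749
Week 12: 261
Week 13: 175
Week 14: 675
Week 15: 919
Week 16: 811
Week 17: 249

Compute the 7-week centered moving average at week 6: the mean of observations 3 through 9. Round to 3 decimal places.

Sum of periods 3–9: 197 + 909 + 290 + 840 + 67 + 291 + 486 = 3080
Divide by 7: 3080 / 7 = 440.000

440.000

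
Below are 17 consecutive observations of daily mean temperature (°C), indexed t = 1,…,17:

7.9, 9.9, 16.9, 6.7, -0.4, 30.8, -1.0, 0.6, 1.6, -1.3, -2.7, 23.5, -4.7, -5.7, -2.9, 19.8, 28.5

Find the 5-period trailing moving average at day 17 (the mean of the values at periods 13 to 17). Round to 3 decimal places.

7.000

Sum of periods 13–17: (-4.7) + (-5.7) + (-2.9) + 19.8 + 28.5 = 35.0
Divide by 5: 35.0 / 5 = 7.000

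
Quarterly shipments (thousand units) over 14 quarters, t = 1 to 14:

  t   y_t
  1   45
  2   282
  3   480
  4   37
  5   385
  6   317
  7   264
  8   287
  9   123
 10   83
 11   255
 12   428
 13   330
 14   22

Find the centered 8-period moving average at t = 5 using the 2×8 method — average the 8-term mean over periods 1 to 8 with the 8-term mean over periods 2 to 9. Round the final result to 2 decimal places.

267.00

Sum over 1–8: 45 + 282 + 480 + 37 + 385 + 317 + 264 + 287 = 2097
Sum over 2–9: 282 + 480 + 37 + 385 + 317 + 264 + 287 + 123 = 2175
CMA at t=5 = (2097 + 2175) / (2·8) = 4272 / 16 = 267.00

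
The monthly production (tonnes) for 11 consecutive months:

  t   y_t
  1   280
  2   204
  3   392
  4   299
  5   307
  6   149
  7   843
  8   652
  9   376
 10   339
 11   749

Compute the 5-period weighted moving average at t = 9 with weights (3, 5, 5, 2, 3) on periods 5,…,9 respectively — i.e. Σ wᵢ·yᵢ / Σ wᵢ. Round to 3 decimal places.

Weighted sum: 3·307 + 5·149 + 5·843 + 2·652 + 3·376 = 921 + 745 + 4215 + 1304 + 1128 = 8313
Weight total: 3 + 5 + 5 + 2 + 3 = 18
WMA = 8313 / 18 = 461.833

461.833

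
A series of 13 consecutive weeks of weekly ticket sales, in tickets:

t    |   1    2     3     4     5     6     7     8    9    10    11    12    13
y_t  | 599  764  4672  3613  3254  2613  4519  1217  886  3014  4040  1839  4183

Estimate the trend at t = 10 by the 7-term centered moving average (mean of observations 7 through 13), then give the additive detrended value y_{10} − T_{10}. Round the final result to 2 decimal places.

200.00

Trend T_10 = (4519 + 1217 + 886 + 3014 + 4040 + 1839 + 4183) / 7 = 19698/7 = 2814.0000
Detrended value: 3014 − 2814.0000 = 200.00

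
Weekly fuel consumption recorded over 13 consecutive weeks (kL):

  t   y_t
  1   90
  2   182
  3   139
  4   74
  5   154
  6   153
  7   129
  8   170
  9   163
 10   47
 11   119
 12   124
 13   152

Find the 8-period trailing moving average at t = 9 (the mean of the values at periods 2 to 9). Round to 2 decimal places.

145.50

Sum of periods 2–9: 182 + 139 + 74 + 154 + 153 + 129 + 170 + 163 = 1164
Divide by 8: 1164 / 8 = 145.50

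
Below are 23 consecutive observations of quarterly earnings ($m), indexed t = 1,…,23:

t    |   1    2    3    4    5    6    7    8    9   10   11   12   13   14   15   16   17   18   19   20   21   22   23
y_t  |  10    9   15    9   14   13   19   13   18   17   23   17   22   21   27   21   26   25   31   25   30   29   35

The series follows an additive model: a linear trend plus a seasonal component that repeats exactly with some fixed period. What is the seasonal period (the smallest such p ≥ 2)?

4

First differences y_{t+1} − y_t: -1, 6, -6, 5, -1, 6, -6, 5, -1, 6, …
The difference pattern repeats every 4 terms and not for any smaller step, so p = 4.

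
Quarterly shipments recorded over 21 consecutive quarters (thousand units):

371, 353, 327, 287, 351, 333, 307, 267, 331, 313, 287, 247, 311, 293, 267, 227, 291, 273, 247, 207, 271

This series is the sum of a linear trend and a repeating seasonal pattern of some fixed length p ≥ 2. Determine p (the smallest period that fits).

4

First differences y_{t+1} − y_t: -18, -26, -40, 64, -18, -26, -40, 64, -18, -26, …
The difference pattern repeats every 4 terms and not for any smaller step, so p = 4.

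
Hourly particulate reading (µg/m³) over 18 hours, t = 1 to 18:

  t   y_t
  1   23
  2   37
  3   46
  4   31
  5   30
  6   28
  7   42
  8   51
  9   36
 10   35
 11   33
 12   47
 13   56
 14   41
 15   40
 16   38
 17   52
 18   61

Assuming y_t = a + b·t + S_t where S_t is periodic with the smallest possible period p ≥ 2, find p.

5

First differences y_{t+1} − y_t: 14, 9, -15, -1, -2, 14, 9, -15, -1, -2, 14, 9, …
The difference pattern repeats every 5 terms and not for any smaller step, so p = 5.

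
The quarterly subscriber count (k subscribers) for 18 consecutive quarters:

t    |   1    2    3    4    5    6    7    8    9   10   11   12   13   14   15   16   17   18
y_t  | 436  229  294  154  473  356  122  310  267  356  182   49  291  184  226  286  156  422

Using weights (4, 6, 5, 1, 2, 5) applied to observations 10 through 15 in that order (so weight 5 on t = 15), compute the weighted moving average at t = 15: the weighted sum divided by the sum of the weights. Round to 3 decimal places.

Weighted sum: 4·356 + 6·182 + 5·49 + 1·291 + 2·184 + 5·226 = 1424 + 1092 + 245 + 291 + 368 + 1130 = 4550
Weight total: 4 + 6 + 5 + 1 + 2 + 5 = 23
WMA = 4550 / 23 = 197.826

197.826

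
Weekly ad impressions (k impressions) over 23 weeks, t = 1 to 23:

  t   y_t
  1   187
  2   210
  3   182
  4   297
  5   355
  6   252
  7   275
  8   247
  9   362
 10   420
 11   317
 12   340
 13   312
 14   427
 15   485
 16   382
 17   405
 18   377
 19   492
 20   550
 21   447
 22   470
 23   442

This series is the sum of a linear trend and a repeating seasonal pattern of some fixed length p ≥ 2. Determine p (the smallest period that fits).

5

First differences y_{t+1} − y_t: 23, -28, 115, 58, -103, 23, -28, 115, 58, -103, 23, -28, …
The difference pattern repeats every 5 terms and not for any smaller step, so p = 5.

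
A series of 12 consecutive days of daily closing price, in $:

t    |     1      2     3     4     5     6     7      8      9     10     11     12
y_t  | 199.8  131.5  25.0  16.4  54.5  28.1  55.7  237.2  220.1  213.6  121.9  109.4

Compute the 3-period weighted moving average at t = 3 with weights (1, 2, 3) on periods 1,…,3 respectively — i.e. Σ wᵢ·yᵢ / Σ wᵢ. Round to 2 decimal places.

89.63

Weighted sum: 1·199.8 + 2·131.5 + 3·25.0 = 199.8 + 263.0 + 75.0 = 537.8
Weight total: 1 + 2 + 3 = 6
WMA = 537.8 / 6 = 89.63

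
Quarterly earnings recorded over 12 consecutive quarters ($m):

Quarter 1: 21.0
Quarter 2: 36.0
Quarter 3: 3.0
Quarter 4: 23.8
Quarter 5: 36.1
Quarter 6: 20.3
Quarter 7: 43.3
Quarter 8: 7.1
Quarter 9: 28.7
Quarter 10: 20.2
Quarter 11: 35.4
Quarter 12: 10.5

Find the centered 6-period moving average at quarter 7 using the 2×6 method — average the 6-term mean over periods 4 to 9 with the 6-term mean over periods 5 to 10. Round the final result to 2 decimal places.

Sum over 4–9: 23.8 + 36.1 + 20.3 + 43.3 + 7.1 + 28.7 = 159.3
Sum over 5–10: 36.1 + 20.3 + 43.3 + 7.1 + 28.7 + 20.2 = 155.7
CMA at t=7 = (159.3 + 155.7) / (2·6) = 315.0 / 12 = 26.25

26.25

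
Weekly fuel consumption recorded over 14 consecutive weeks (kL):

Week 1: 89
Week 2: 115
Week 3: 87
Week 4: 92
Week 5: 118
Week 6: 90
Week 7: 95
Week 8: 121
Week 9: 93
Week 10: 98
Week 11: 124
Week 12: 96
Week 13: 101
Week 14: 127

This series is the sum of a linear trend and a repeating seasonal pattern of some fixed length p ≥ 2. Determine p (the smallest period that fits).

First differences y_{t+1} − y_t: 26, -28, 5, 26, -28, 5, 26, -28, …
The difference pattern repeats every 3 terms and not for any smaller step, so p = 3.

3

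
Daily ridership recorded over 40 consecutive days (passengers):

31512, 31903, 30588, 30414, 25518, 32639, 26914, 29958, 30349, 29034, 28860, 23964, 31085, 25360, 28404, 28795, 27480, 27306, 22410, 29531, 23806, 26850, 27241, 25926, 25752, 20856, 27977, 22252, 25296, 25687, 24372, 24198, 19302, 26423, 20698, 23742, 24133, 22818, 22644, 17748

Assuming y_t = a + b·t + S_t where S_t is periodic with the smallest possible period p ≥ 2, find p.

7

First differences y_{t+1} − y_t: 391, -1315, -174, -4896, 7121, -5725, 3044, 391, -1315, -174, -4896, 7121, -5725, 3044, 391, -1315, …
The difference pattern repeats every 7 terms and not for any smaller step, so p = 7.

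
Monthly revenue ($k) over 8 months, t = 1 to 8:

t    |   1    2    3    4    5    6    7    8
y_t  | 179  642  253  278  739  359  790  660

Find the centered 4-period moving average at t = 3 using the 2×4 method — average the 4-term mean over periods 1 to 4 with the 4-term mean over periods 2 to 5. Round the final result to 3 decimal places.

Sum over 1–4: 179 + 642 + 253 + 278 = 1352
Sum over 2–5: 642 + 253 + 278 + 739 = 1912
CMA at t=3 = (1352 + 1912) / (2·4) = 3264 / 8 = 408.000

408.000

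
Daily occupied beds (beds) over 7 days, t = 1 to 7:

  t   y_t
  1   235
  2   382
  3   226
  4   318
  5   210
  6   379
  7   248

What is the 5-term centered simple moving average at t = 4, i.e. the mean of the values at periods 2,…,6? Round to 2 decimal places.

303.00

Sum of periods 2–6: 382 + 226 + 318 + 210 + 379 = 1515
Divide by 5: 1515 / 5 = 303.00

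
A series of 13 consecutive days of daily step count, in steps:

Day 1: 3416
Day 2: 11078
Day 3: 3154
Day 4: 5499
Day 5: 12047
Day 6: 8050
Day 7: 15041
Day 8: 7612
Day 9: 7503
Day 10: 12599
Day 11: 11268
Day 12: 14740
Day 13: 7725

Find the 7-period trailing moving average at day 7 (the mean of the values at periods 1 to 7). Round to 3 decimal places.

8326.429

Sum of periods 1–7: 3416 + 11078 + 3154 + 5499 + 12047 + 8050 + 15041 = 58285
Divide by 7: 58285 / 7 = 8326.429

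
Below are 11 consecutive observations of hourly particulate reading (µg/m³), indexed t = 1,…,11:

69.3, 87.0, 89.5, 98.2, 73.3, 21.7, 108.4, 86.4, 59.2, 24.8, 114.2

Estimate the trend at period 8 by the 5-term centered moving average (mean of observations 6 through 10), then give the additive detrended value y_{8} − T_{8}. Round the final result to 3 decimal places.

Trend T_8 = (21.7 + 108.4 + 86.4 + 59.2 + 24.8) / 5 = 300.5/5 = 60.10000
Detrended value: 86.4 − 60.10000 = 26.300

26.300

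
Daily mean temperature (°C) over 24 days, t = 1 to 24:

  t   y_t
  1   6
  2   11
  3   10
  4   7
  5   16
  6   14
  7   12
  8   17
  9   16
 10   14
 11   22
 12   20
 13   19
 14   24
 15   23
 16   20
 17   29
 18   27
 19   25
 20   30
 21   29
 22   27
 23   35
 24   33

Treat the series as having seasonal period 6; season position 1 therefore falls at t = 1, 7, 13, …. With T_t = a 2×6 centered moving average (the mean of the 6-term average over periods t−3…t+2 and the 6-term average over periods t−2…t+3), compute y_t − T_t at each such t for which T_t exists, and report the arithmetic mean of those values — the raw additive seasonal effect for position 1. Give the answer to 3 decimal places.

Season position 1 occurs at t = 7, 13, 19 (where T_t is defined).
t=7: T_7 = 14.25000; y_7 − T_7 = 12 − 14.25000 = -2.25000
t=13: T_13 = 20.83333; y_13 − T_13 = 19 − 20.83333 = -1.83333
t=19: T_19 = 27.25000; y_19 − T_19 = 25 − 27.25000 = -2.25000
Mean deviation: (-2.25000 + -1.83333 + -2.25000) / 3 = -2.111

-2.111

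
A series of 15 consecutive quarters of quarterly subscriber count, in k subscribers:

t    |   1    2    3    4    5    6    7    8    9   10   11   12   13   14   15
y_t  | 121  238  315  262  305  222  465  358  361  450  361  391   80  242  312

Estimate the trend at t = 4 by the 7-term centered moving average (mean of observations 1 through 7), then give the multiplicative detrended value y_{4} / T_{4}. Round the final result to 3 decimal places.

0.951

Trend T_4 = (121 + 238 + 315 + 262 + 305 + 222 + 465) / 7 = 1928/7 = 275.42857
Ratio to trend: 262 / 275.42857 = 0.951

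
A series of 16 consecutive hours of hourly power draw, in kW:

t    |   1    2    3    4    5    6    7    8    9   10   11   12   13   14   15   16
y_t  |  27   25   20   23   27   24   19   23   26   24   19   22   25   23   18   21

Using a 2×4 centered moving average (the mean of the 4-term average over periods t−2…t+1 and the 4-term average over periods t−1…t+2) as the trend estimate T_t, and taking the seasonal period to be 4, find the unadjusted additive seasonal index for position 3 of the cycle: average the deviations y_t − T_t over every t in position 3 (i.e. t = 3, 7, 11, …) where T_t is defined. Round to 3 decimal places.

-3.833

Season position 3 occurs at t = 3, 7, 11 (where T_t is defined).
t=3: T_3 = 23.75000; y_3 − T_3 = 20 − 23.75000 = -3.75000
t=7: T_7 = 23.12500; y_7 − T_7 = 19 − 23.12500 = -4.12500
t=11: T_11 = 22.62500; y_11 − T_11 = 19 − 22.62500 = -3.62500
Mean deviation: (-3.75000 + -4.12500 + -3.62500) / 3 = -3.833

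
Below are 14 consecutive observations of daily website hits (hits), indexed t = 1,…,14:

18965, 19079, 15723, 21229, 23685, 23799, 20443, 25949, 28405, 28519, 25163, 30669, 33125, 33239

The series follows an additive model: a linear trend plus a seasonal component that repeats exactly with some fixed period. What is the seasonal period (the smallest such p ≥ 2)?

First differences y_{t+1} − y_t: 114, -3356, 5506, 2456, 114, -3356, 5506, 2456, 114, -3356, …
The difference pattern repeats every 4 terms and not for any smaller step, so p = 4.

4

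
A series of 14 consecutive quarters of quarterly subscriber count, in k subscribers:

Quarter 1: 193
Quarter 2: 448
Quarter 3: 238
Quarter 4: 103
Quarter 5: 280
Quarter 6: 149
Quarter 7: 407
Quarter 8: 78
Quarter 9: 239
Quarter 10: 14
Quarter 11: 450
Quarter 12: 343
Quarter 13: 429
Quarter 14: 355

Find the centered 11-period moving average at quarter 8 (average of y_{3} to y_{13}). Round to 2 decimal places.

Sum of periods 3–13: 238 + 103 + 280 + 149 + 407 + 78 + 239 + 14 + 450 + 343 + 429 = 2730
Divide by 11: 2730 / 11 = 248.18

248.18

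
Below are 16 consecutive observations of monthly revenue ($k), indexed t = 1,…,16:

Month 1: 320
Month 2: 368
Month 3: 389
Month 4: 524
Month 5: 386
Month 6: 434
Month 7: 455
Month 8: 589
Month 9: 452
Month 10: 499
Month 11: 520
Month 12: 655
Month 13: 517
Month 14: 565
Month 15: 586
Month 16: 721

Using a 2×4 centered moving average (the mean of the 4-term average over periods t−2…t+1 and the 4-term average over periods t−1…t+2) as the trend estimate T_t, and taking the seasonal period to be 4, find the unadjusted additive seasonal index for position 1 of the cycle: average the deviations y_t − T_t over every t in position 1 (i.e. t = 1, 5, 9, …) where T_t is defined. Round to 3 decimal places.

-55.292

Season position 1 occurs at t = 5, 9, 13 (where T_t is defined).
t=5: T_5 = 441.50000; y_5 − T_5 = 386 − 441.50000 = -55.50000
t=9: T_9 = 506.87500; y_9 − T_9 = 452 − 506.87500 = -54.87500
t=13: T_13 = 572.50000; y_13 − T_13 = 517 − 572.50000 = -55.50000
Mean deviation: (-55.50000 + -54.87500 + -55.50000) / 3 = -55.292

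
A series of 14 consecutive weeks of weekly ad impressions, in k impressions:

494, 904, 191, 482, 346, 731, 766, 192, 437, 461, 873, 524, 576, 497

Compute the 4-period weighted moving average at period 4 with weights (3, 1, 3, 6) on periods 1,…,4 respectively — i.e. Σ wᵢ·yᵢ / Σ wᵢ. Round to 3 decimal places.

450.077

Weighted sum: 3·494 + 1·904 + 3·191 + 6·482 = 1482 + 904 + 573 + 2892 = 5851
Weight total: 3 + 1 + 3 + 6 = 13
WMA = 5851 / 13 = 450.077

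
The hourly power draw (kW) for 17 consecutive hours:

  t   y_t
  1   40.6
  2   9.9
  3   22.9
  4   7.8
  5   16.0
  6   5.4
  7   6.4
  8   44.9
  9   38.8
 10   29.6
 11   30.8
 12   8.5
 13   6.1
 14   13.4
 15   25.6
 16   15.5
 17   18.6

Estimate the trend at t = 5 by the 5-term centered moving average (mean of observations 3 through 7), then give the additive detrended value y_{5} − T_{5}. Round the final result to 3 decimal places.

4.300

Trend T_5 = (22.9 + 7.8 + 16.0 + 5.4 + 6.4) / 5 = 58.5/5 = 11.70000
Detrended value: 16.0 − 11.70000 = 4.300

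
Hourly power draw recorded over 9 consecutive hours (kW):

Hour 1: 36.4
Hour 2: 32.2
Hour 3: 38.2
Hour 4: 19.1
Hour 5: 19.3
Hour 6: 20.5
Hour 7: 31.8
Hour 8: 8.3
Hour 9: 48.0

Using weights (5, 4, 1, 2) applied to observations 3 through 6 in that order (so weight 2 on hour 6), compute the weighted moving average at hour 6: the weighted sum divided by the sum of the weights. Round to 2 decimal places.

27.31

Weighted sum: 5·38.2 + 4·19.1 + 1·19.3 + 2·20.5 = 191.0 + 76.4 + 19.3 + 41.0 = 327.7
Weight total: 5 + 4 + 1 + 2 = 12
WMA = 327.7 / 12 = 27.31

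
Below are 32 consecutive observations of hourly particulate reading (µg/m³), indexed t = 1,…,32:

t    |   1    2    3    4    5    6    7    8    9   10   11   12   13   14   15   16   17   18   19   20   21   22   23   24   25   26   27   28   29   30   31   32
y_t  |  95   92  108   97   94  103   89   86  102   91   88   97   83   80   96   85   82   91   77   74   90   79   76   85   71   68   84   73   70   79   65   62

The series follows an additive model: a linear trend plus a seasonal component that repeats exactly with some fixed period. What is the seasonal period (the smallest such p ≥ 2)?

6

First differences y_{t+1} − y_t: -3, 16, -11, -3, 9, -14, -3, 16, -11, -3, 9, -14, -3, 16, …
The difference pattern repeats every 6 terms and not for any smaller step, so p = 6.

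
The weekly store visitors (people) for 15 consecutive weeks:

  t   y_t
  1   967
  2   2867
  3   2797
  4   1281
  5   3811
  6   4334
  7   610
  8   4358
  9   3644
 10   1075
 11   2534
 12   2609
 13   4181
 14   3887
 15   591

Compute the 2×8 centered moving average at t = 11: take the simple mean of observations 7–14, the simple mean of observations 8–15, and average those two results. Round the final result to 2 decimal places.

Sum over 7–14: 610 + 4358 + 3644 + 1075 + 2534 + 2609 + 4181 + 3887 = 22898
Sum over 8–15: 4358 + 3644 + 1075 + 2534 + 2609 + 4181 + 3887 + 591 = 22879
CMA at t=11 = (22898 + 22879) / (2·8) = 45777 / 16 = 2861.06

2861.06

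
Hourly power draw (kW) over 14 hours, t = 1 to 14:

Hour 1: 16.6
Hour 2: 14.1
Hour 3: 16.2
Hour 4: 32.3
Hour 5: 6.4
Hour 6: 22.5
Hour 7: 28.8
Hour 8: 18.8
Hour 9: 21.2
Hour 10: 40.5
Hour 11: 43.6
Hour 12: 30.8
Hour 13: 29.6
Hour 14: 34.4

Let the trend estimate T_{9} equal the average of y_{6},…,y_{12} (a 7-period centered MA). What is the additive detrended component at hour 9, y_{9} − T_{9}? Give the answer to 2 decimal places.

Trend T_9 = (22.5 + 28.8 + 18.8 + 21.2 + 40.5 + 43.6 + 30.8) / 7 = 206.2/7 = 29.4571
Detrended value: 21.2 − 29.4571 = -8.26

-8.26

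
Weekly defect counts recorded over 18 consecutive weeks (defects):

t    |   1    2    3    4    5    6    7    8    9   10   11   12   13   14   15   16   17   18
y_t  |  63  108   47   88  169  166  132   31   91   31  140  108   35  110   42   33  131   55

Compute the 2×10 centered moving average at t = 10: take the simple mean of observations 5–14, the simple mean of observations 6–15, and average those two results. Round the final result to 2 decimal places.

94.95

Sum over 5–14: 169 + 166 + 132 + 31 + 91 + 31 + 140 + 108 + 35 + 110 = 1013
Sum over 6–15: 166 + 132 + 31 + 91 + 31 + 140 + 108 + 35 + 110 + 42 = 886
CMA at t=10 = (1013 + 886) / (2·10) = 1899 / 20 = 94.95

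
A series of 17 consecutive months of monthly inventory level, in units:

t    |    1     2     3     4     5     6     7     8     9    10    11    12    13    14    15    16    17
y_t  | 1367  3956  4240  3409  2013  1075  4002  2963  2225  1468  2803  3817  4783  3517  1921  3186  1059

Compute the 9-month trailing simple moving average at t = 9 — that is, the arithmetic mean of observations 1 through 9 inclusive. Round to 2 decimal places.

2805.56

Sum of periods 1–9: 1367 + 3956 + 4240 + 3409 + 2013 + 1075 + 4002 + 2963 + 2225 = 25250
Divide by 9: 25250 / 9 = 2805.56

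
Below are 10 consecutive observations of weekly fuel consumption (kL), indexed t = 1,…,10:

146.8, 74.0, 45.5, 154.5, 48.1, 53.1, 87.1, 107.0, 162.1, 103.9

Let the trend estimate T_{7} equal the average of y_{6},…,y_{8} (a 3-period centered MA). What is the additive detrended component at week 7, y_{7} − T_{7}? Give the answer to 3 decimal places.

4.700

Trend T_7 = (53.1 + 87.1 + 107.0) / 3 = 247.2/3 = 82.40000
Detrended value: 87.1 − 82.40000 = 4.700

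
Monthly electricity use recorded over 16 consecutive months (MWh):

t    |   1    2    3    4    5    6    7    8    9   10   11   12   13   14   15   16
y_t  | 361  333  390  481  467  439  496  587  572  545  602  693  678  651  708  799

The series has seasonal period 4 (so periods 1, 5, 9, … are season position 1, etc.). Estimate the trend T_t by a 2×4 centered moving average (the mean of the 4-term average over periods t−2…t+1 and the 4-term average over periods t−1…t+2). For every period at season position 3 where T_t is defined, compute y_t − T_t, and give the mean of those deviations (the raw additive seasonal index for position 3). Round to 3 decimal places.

-14.375

Season position 3 occurs at t = 3, 7, 11 (where T_t is defined).
t=3: T_3 = 404.50000; y_3 − T_3 = 390 − 404.50000 = -14.50000
t=7: T_7 = 510.37500; y_7 − T_7 = 496 − 510.37500 = -14.37500
t=11: T_11 = 616.25000; y_11 − T_11 = 602 − 616.25000 = -14.25000
Mean deviation: (-14.50000 + -14.37500 + -14.25000) / 3 = -14.375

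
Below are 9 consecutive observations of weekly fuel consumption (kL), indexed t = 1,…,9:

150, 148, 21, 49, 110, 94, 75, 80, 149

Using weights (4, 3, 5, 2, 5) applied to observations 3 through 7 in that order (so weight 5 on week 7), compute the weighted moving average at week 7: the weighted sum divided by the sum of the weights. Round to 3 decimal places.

70.737

Weighted sum: 4·21 + 3·49 + 5·110 + 2·94 + 5·75 = 84 + 147 + 550 + 188 + 375 = 1344
Weight total: 4 + 3 + 5 + 2 + 5 = 19
WMA = 1344 / 19 = 70.737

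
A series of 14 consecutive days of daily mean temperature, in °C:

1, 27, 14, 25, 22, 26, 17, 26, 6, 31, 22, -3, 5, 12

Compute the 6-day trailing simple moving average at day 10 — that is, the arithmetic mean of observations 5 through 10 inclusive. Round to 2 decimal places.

21.33

Sum of periods 5–10: 22 + 26 + 17 + 26 + 6 + 31 = 128
Divide by 6: 128 / 6 = 21.33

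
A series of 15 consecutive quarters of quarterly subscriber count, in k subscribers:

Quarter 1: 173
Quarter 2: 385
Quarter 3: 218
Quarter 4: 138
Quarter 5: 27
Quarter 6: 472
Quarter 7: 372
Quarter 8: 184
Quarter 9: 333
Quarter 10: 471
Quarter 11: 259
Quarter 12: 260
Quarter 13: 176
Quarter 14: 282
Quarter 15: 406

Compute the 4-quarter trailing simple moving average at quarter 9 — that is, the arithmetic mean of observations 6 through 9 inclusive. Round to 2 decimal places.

340.25

Sum of periods 6–9: 472 + 372 + 184 + 333 = 1361
Divide by 4: 1361 / 4 = 340.25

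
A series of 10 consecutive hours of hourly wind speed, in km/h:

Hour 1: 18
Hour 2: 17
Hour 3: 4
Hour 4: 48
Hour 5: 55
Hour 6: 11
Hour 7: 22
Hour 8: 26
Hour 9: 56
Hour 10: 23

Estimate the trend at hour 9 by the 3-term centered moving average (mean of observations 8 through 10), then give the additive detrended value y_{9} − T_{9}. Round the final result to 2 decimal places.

Trend T_9 = (26 + 56 + 23) / 3 = 105/3 = 35.0000
Detrended value: 56 − 35.0000 = 21.00

21.00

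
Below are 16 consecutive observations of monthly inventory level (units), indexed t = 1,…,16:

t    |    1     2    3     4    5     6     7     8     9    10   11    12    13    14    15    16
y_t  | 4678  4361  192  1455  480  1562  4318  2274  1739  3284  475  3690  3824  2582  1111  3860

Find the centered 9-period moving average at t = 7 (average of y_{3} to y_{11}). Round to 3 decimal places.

Sum of periods 3–11: 192 + 1455 + 480 + 1562 + 4318 + 2274 + 1739 + 3284 + 475 = 15779
Divide by 9: 15779 / 9 = 1753.222

1753.222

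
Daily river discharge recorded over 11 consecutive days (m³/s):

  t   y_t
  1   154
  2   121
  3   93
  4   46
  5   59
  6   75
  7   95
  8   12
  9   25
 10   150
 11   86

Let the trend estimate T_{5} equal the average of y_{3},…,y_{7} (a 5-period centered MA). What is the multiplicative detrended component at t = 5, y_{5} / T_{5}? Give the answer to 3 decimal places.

0.802

Trend T_5 = (93 + 46 + 59 + 75 + 95) / 5 = 368/5 = 73.60000
Ratio to trend: 59 / 73.60000 = 0.802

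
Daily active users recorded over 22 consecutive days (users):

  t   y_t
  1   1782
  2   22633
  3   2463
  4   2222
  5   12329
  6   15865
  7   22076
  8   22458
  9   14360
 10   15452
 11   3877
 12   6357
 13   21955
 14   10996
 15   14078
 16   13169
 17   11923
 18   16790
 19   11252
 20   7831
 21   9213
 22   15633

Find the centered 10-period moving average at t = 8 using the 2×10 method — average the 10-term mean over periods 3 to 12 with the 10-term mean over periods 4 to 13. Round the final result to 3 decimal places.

12720.500

Sum over 3–12: 2463 + 2222 + 12329 + 15865 + 22076 + 22458 + 14360 + 15452 + 3877 + 6357 = 117459
Sum over 4–13: 2222 + 12329 + 15865 + 22076 + 22458 + 14360 + 15452 + 3877 + 6357 + 21955 = 136951
CMA at t=8 = (117459 + 136951) / (2·10) = 254410 / 20 = 12720.500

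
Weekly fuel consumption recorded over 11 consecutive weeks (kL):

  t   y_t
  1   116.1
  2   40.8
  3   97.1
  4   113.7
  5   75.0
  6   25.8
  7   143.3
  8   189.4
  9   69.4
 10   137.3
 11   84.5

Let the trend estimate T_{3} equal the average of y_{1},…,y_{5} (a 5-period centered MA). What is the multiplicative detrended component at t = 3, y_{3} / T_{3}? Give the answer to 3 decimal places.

1.097

Trend T_3 = (116.1 + 40.8 + 97.1 + 113.7 + 75.0) / 5 = 442.7/5 = 88.54000
Ratio to trend: 97.1 / 88.54000 = 1.097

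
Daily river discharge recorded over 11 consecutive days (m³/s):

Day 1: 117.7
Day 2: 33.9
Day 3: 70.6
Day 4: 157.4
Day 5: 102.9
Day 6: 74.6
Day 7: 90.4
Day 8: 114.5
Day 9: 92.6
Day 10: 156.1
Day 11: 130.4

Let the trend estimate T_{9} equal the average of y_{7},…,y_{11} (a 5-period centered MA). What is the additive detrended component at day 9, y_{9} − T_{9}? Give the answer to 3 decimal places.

Trend T_9 = (90.4 + 114.5 + 92.6 + 156.1 + 130.4) / 5 = 584.0/5 = 116.80000
Detrended value: 92.6 − 116.80000 = -24.200

-24.200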